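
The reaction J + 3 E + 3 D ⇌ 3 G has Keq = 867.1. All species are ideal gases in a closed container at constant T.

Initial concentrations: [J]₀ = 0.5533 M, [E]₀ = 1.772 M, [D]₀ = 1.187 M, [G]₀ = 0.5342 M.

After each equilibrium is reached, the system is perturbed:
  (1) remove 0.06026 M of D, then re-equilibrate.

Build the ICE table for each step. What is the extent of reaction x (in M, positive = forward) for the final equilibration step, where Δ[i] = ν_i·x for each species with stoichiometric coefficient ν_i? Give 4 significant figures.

x = -0.01251 M

Q₀ = 0.02961 vs Keq = 867.1 ⇒ Q<K, forward
Step 1:
                    J           E           D           G
  Initial      0.5533       1.772       1.187      0.5342
  Change      -0.3029     -0.9088     -0.9088      0.9088
  Equil        0.2504      0.8632      0.2782       1.443
  solve Keq expr → x = 0.3029; check Q = 867.1
Then remove 0.06026 M of D.
Step 2:
                    J           E           D           G
  Initial      0.2504      0.8632      0.2179       1.443
  Change      0.01251     0.03754     0.03754    -0.03754
  Equil        0.2629      0.9007      0.2555       1.405
  solve Keq expr → x = -0.01251; check Q = 867.1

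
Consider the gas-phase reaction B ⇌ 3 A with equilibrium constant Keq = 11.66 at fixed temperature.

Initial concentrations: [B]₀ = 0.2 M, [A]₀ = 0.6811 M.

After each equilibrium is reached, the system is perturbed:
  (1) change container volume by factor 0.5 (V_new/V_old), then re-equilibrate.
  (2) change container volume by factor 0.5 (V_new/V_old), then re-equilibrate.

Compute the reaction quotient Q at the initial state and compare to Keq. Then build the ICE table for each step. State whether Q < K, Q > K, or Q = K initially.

Q₀ = 1.58 vs Keq = 11.66 ⇒ Q<K, forward
Step 1:
                   B          A
  Initial        0.2     0.6811
  Change     -0.1108     0.3323
  Equil      0.08925      1.013
  solve Keq expr → x = 0.1108; check Q = 11.66
Then change container volume by factor 0.5 (V_new/V_old).
Step 2:
                   B          A
  Initial     0.1785      2.027
  Change      0.1526    -0.4579
  Equil       0.3311      1.569
  solve Keq expr → x = -0.1526; check Q = 11.66
Then change container volume by factor 0.5 (V_new/V_old).
Step 3:
                   B          A
  Initial     0.6623      3.138
  Change      0.2997    -0.8991
  Equil        0.962      2.238
  solve Keq expr → x = -0.2997; check Q = 11.66

Q₀ = 1.58; Q < K (proceeds forward)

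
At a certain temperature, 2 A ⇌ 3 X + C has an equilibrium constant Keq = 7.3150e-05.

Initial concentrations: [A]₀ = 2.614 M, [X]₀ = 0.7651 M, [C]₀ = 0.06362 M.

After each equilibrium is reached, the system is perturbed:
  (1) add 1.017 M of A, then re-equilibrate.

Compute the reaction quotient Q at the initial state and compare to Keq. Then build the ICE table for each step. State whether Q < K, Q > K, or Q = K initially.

Q₀ = 0.00417; Q > K (proceeds reverse)

Q₀ = 0.00417 vs Keq = 7.3150e-05 ⇒ Q>K, reverse
Step 1:
                  A         X         C
  I           2.614    0.7651   0.06362
  C          0.1217   -0.1826  -0.06085
  E           2.736    0.5825  0.002769
  solve Keq expr → x = -0.06085; check Q = 7.3150e-05
Then add 1.017 M of A.
Step 2:
                  A         X         C
  I           3.753    0.5825  0.002769
  C       -0.004505  0.006757  0.002252
  E           3.748    0.5893  0.005022
  solve Keq expr → x = 0.002252; check Q = 7.3150e-05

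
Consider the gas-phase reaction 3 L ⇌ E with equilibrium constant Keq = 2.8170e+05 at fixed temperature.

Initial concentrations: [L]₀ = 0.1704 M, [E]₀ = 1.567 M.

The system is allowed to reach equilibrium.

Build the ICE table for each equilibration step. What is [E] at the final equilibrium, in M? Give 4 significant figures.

[E]_eq = 1.618 M

Q₀ = 316.7 vs Keq = 2.8170e+05 ⇒ Q<K, forward
Step 1:
                  L         E
  I          0.1704     1.567
  C         -0.1525   0.05083
  E         0.01791     1.618
  solve Keq expr → x = 0.05083; check Q = 2.8170e+05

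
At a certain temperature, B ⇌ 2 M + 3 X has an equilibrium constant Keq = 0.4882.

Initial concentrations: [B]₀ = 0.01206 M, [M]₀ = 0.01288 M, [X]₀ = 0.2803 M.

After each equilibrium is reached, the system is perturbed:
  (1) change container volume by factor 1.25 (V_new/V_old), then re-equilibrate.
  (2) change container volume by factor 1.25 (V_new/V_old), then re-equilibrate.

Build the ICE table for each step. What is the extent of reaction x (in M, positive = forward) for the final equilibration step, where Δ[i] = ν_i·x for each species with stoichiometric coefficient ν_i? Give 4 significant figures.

x = 1.3662e-05 M

Q₀ = 3.0294e-04 vs Keq = 0.4882 ⇒ Q<K, forward
Step 1:
                    B           M           X
  Initial     0.01206     0.01288      0.2803
  Change     -0.01197     0.02394     0.03592
  Equil    8.7827e-05     0.03682      0.3162
  solve Keq expr → x = 0.01197; check Q = 0.4882
Then change container volume by factor 1.25 (V_new/V_old).
Step 2:
                    B           M           X
  Initial  7.0261e-05     0.02946       0.253
  Change  -4.1278e-05  8.2556e-05  1.2383e-04
  Equil    2.8983e-05     0.02954      0.2531
  solve Keq expr → x = 4.1278e-05; check Q = 0.4882
Then change container volume by factor 1.25 (V_new/V_old).
Step 3:
                    B           M           X
  Initial  2.3186e-05     0.02363      0.2025
  Change  -1.3662e-05  2.7323e-05  4.0985e-05
  Equil    9.5249e-06     0.02366      0.2025
  solve Keq expr → x = 1.3662e-05; check Q = 0.4882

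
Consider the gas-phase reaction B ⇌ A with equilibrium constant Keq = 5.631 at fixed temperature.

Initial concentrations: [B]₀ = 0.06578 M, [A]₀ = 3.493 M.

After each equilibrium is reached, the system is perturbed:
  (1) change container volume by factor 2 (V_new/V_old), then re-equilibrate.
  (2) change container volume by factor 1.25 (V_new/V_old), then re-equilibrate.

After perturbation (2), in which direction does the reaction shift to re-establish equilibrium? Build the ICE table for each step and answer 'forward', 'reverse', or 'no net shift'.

Q₀ = 53.1 vs Keq = 5.631 ⇒ Q>K, reverse
Step 1:
                  B         A
  Initial   0.06578     3.493
  Change     0.4709   -0.4709
  Equil      0.5367     3.022
  solve Keq expr → x = -0.4709; check Q = 5.631
Then change container volume by factor 2 (V_new/V_old).
Step 2:
                  B         A
  Initial    0.2683     1.511
  Change          0         0
  Equil      0.2683     1.511
  solve Keq expr → x = 0; check Q = 5.631
Then change container volume by factor 1.25 (V_new/V_old).
Step 3:
                  B         A
  Initial    0.2147     1.209
  Change          0         0
  Equil      0.2147     1.209
  solve Keq expr → x = 0; check Q = 5.631

Direction: no net shift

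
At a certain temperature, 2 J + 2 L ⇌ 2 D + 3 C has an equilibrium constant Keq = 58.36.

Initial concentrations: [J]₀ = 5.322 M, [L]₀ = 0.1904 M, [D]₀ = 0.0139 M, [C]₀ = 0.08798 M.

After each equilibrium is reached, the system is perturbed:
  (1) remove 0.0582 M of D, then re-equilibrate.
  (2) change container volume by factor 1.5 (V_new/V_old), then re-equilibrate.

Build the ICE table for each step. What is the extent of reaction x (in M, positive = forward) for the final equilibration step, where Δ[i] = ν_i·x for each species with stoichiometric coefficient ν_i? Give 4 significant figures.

Q₀ = 1.2814e-07 vs Keq = 58.36 ⇒ Q<K, forward
Step 1:
                  J         L         D         C
  init        5.322    0.1904    0.0139   0.08798
  Δ         -0.1892   -0.1892    0.1892    0.2838
  eq          5.133  0.001174    0.2031    0.3718
  solve Keq expr → x = 0.09461; check Q = 58.36
Then remove 0.0582 M of D.
Step 2:
                  J         L         D         C
  init        5.133  0.001174    0.1449    0.3718
  Δ       -3.3285e-04 -3.3285e-04 3.3285e-04 4.9927e-04
  eq          5.132 8.4165e-04    0.1453    0.3723
  solve Keq expr → x = 1.6642e-04; check Q = 58.36
Then change container volume by factor 1.5 (V_new/V_old).
Step 3:
                  J         L         D         C
  init        3.422 5.6110e-04   0.09684    0.2482
  Δ       -1.0204e-04 -1.0204e-04 1.0204e-04 1.5306e-04
  eq          3.422 4.5906e-04   0.09694    0.2484
  solve Keq expr → x = 5.1021e-05; check Q = 58.36

x = 5.1021e-05 M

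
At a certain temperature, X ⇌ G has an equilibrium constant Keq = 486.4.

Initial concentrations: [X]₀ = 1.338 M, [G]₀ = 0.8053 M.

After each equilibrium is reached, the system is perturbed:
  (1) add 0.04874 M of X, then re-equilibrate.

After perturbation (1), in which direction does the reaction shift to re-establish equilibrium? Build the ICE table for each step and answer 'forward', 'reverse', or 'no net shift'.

Direction: forward

Q₀ = 0.6019 vs Keq = 486.4 ⇒ Q<K, forward
Step 1:
                  X         G
  Initial     1.338    0.8053
  Change     -1.334     1.334
  Equil    0.004397     2.139
  solve Keq expr → x = 1.334; check Q = 486.4
Then add 0.04874 M of X.
Step 2:
                  X         G
  Initial   0.05314     2.139
  Change   -0.04864   0.04864
  Equil    0.004497     2.188
  solve Keq expr → x = 0.04864; check Q = 486.4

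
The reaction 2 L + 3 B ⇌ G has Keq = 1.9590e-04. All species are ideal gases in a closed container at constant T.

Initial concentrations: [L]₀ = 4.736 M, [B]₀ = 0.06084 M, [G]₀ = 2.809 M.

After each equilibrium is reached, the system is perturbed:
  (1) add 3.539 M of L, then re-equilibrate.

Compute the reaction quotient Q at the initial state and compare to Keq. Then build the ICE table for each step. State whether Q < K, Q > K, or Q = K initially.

Q₀ = 556.1 vs Keq = 1.9590e-04 ⇒ Q>K, reverse
Step 1:
                    L           B           G
  Initial       4.736     0.06084       2.809
  Change        3.101       4.651       -1.55
  Equil         7.837       4.712       1.259
  solve Keq expr → x = -1.55; check Q = 1.9590e-04
Then add 3.539 M of L.
Step 2:
                    L           B           G
  Initial       11.38       4.712       1.259
  Change      -0.4722     -0.7082      0.2361
  Equil          10.9       4.004       1.495
  solve Keq expr → x = 0.2361; check Q = 1.9590e-04

Q₀ = 556.1; Q > K (proceeds reverse)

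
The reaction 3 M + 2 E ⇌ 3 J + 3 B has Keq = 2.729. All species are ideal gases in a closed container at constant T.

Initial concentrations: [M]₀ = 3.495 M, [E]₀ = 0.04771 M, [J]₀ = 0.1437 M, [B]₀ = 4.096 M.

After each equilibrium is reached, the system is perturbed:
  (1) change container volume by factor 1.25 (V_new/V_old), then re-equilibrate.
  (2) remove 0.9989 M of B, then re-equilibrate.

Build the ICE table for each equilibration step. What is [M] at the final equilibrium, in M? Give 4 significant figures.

[M]_eq = 2.774 M

Q₀ = 2.098 vs Keq = 2.729 ⇒ Q<K, forward
Step 1:
                    M           E           J           B
  init          3.495     0.04771      0.1437       4.096
  Δ         -0.005142   -0.003428    0.005142    0.005142
  eq             3.49     0.04428      0.1488       4.101
  solve Keq expr → x = 0.001714; check Q = 2.729
Then change container volume by factor 1.25 (V_new/V_old).
Step 2:
                    M           E           J           B
  init          2.792     0.03543      0.1191       3.281
  Δ         -0.003395   -0.002263    0.003395    0.003395
  eq            2.788     0.03316      0.1225       3.284
  solve Keq expr → x = 0.001132; check Q = 2.729
Then remove 0.9989 M of B.
Step 3:
                    M           E           J           B
  init          2.788     0.03316      0.1225       2.285
  Δ          -0.01485   -0.009899     0.01485     0.01485
  eq            2.774     0.02326      0.1373         2.3
  solve Keq expr → x = 0.00495; check Q = 2.729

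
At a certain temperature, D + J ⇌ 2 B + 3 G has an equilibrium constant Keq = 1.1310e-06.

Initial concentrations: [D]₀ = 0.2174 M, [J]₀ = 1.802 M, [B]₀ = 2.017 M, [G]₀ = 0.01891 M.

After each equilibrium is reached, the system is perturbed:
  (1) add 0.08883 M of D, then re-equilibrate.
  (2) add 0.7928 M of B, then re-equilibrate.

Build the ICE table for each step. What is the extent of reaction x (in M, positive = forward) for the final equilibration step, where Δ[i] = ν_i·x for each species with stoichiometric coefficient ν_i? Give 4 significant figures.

x = -3.5723e-04 M

Q₀ = 7.0222e-05 vs Keq = 1.1310e-06 ⇒ Q>K, reverse
Step 1:
                  D         J         B         G
  I          0.2174     1.802     2.017   0.01891
  C        0.004694  0.004694 -0.009387  -0.01408
  E          0.2221     1.807     2.008  0.004829
  solve Keq expr → x = -0.004694; check Q = 1.1310e-06
Then add 0.08883 M of D.
Step 2:
                  D         J         B         G
  I          0.3109     1.807     2.008  0.004829
  C       -1.9037e-04 -1.9037e-04 3.8074e-04 5.7111e-04
  E          0.3107     1.807     2.008    0.0054
  solve Keq expr → x = 1.9037e-04; check Q = 1.1310e-06
Then add 0.7928 M of B.
Step 3:
                  D         J         B         G
  I          0.3107     1.807     2.801    0.0054
  C       3.5723e-04 3.5723e-04 -7.1446e-04 -0.001072
  E          0.3111     1.807       2.8  0.004328
  solve Keq expr → x = -3.5723e-04; check Q = 1.1310e-06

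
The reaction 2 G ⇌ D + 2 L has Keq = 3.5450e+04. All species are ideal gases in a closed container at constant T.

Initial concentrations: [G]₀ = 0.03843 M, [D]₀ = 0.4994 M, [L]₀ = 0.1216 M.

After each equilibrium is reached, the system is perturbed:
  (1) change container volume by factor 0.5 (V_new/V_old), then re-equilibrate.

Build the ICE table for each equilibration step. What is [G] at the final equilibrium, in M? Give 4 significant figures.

[G]_eq = 0.001721 M

Q₀ = 5 vs Keq = 3.5450e+04 ⇒ Q<K, forward
Step 1:
                   G          D          L
  init       0.03843     0.4994     0.1216
  Δ         -0.03782    0.01891    0.03782
  eq      6.0958e-04     0.5183     0.1594
  solve Keq expr → x = 0.01891; check Q = 3.5450e+04
Then change container volume by factor 0.5 (V_new/V_old).
Step 2:
                   G          D          L
  init      0.001219      1.037     0.3188
  Δ       5.0207e-04 -2.5103e-04 -5.0207e-04
  eq        0.001721      1.036     0.3183
  solve Keq expr → x = -2.5103e-04; check Q = 3.5450e+04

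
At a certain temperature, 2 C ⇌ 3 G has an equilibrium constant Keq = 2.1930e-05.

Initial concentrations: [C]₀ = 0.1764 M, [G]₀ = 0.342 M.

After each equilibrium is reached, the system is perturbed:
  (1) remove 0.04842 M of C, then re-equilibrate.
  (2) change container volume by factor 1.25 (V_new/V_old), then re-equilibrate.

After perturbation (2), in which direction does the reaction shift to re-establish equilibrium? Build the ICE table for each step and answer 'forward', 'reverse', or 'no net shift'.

Direction: forward

Q₀ = 1.286 vs Keq = 2.1930e-05 ⇒ Q>K, reverse
Step 1:
                    C           G
  I            0.1764       0.342
  C             0.218     -0.3269
  E            0.3944     0.01505
  solve Keq expr → x = -0.109; check Q = 2.1930e-05
Then remove 0.04842 M of C.
Step 2:
                    C           G
  I            0.3459     0.01505
  C        8.2459e-04   -0.001237
  E            0.3468     0.01382
  solve Keq expr → x = -4.1230e-04; check Q = 2.1930e-05
Then change container volume by factor 1.25 (V_new/V_old).
Step 3:
                    C           G
  I            0.2774     0.01105
  C       -5.5831e-04  8.3747e-04
  E            0.2769     0.01189
  solve Keq expr → x = 2.7916e-04; check Q = 2.1930e-05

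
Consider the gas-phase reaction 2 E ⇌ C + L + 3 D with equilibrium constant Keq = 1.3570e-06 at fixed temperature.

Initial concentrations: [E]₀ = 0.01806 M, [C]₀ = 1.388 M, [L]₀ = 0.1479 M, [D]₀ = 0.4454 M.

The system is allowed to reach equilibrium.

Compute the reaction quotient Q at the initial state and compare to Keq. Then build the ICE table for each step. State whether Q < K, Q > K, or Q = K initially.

Q₀ = 55.61; Q > K (proceeds reverse)

Q₀ = 55.61 vs Keq = 1.3570e-06 ⇒ Q>K, reverse
Step 1:
                    E           C           L           D
  I           0.01806       1.388      0.1479      0.4454
  C            0.2811     -0.1406     -0.1406     -0.4217
  E            0.2992       1.247    0.007329     0.02369
  solve Keq expr → x = -0.1406; check Q = 1.3570e-06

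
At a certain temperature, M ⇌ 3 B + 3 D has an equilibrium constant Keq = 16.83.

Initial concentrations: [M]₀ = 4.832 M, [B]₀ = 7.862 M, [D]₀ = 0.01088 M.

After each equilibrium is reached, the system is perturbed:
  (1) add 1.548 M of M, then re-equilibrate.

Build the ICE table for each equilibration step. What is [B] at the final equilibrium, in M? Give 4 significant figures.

[B]_eq = 8.411 M

Q₀ = 1.2953e-04 vs Keq = 16.83 ⇒ Q<K, forward
Step 1:
                  M         B         D
  I           4.832     7.862   0.01088
  C          -0.167    0.5011    0.5011
  E           4.665     8.363     0.512
  solve Keq expr → x = 0.167; check Q = 16.83
Then add 1.548 M of M.
Step 2:
                  M         B         D
  I           6.213     8.363     0.512
  C        -0.01588   0.04765   0.04765
  E           6.197     8.411    0.5597
  solve Keq expr → x = 0.01588; check Q = 16.83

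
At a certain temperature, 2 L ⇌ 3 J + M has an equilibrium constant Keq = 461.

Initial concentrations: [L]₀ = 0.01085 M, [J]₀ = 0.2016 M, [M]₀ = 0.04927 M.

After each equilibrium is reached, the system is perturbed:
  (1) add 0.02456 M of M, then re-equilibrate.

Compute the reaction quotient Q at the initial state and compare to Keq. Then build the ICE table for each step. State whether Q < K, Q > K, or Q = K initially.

Q₀ = 3.429 vs Keq = 461 ⇒ Q<K, forward
Step 1:
                  L         J         M
  I         0.01085    0.2016   0.04927
  C        -0.00976   0.01464   0.00488
  E         0.00109    0.2162   0.05415
  solve Keq expr → x = 0.00488; check Q = 461
Then add 0.02456 M of M.
Step 2:
                  L         J         M
  I         0.00109    0.2162   0.07871
  C       2.2018e-04 -3.3027e-04 -1.1009e-04
  E         0.00131    0.2159    0.0786
  solve Keq expr → x = -1.1009e-04; check Q = 461

Q₀ = 3.429; Q < K (proceeds forward)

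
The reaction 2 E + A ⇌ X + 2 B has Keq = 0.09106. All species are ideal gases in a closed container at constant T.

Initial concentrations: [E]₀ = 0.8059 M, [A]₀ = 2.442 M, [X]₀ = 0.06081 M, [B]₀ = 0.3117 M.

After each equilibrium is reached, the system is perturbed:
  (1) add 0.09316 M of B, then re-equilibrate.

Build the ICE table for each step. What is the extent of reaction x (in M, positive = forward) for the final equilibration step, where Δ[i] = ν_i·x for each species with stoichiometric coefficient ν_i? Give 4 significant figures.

x = -0.01573 M

Q₀ = 0.003725 vs Keq = 0.09106 ⇒ Q<K, forward
Step 1:
                   E          A          X          B
  Initial     0.8059      2.442    0.06081     0.3117
  Change     -0.2606    -0.1303     0.1303     0.2606
  Equil       0.5453      2.312     0.1911     0.5723
  solve Keq expr → x = 0.1303; check Q = 0.09106
Then add 0.09316 M of B.
Step 2:
                   E          A          X          B
  Initial     0.5453      2.312     0.1911     0.6655
  Change     0.03145    0.01573   -0.01573   -0.03145
  Equil       0.5768      2.327     0.1754      0.634
  solve Keq expr → x = -0.01573; check Q = 0.09106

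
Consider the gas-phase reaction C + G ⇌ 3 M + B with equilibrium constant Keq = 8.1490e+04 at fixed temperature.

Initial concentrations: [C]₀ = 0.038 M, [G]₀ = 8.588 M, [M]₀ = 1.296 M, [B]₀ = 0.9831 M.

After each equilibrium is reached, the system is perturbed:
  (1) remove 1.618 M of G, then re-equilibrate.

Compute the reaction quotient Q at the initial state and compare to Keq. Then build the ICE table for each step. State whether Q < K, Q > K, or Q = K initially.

Q₀ = 6.557; Q < K (proceeds forward)

Q₀ = 6.557 vs Keq = 8.1490e+04 ⇒ Q<K, forward
Step 1:
                   C          G          M          B
  Initial      0.038      8.588      1.296     0.9831
  Change      -0.038     -0.038      0.114      0.038
  Equil   4.1081e-06       8.55       1.41      1.021
  solve Keq expr → x = 0.038; check Q = 8.1490e+04
Then remove 1.618 M of G.
Step 2:
                   C          G          M          B
  Initial 4.1081e-06      6.932       1.41      1.021
  Change  9.5884e-07 9.5884e-07 -2.8765e-06 -9.5884e-07
  Equil   5.0669e-06      6.932       1.41      1.021
  solve Keq expr → x = -9.5884e-07; check Q = 8.1490e+04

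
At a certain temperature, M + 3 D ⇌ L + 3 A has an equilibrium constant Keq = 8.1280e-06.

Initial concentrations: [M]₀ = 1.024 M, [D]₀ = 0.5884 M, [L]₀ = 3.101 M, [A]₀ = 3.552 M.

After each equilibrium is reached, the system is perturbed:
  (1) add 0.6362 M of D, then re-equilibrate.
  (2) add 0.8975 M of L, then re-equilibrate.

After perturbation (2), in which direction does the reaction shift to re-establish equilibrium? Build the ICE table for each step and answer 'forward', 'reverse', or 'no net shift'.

Direction: reverse

Q₀ = 666.2 vs Keq = 8.1280e-06 ⇒ Q>K, reverse
Step 1:
                    M           D           L           A
  init          1.024      0.5884       3.101       3.552
  Δ             1.156       3.467      -1.156      -3.467
  eq             2.18       4.056       1.945      0.0847
  solve Keq expr → x = -1.156; check Q = 8.1280e-06
Then add 0.6362 M of D.
Step 2:
                    M           D           L           A
  init           2.18       4.692       1.945      0.0847
  Δ         -0.004294    -0.01288    0.004294     0.01288
  eq            2.175       4.679        1.95     0.09758
  solve Keq expr → x = 0.004294; check Q = 8.1280e-06
Then add 0.8975 M of L.
Step 3:
                    M           D           L           A
  init          2.175       4.679       2.847     0.09758
  Δ          0.003759     0.01128   -0.003759    -0.01128
  eq            2.179        4.69       2.843      0.0863
  solve Keq expr → x = -0.003759; check Q = 8.1280e-06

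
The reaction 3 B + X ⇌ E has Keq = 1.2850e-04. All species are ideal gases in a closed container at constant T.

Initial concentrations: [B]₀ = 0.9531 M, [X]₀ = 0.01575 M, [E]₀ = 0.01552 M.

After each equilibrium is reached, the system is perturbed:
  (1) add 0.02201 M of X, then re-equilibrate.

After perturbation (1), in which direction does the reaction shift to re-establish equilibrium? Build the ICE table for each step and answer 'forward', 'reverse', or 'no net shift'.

Q₀ = 1.138 vs Keq = 1.2850e-04 ⇒ Q>K, reverse
Step 1:
                    B           X           E
  Initial      0.9531     0.01575     0.01552
  Change      0.04655     0.01552    -0.01552
  Equil        0.9996     0.03127  4.0134e-06
  solve Keq expr → x = -0.01552; check Q = 1.2850e-04
Then add 0.02201 M of X.
Step 2:
                    B           X           E
  Initial      0.9996     0.05328  4.0134e-06
  Change  -8.4743e-06 -2.8248e-06  2.8248e-06
  Equil        0.9996     0.05327  6.8382e-06
  solve Keq expr → x = 2.8248e-06; check Q = 1.2850e-04

Direction: forward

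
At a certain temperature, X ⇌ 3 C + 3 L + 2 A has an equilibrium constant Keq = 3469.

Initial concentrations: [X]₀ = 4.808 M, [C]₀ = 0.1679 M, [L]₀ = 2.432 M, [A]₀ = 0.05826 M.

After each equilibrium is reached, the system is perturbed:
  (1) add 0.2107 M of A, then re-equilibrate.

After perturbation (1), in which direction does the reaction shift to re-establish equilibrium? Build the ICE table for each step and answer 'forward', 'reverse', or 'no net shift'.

Direction: reverse

Q₀ = 4.8064e-05 vs Keq = 3469 ⇒ Q<K, forward
Step 1:
                  X         C         L         A
  I           4.808    0.1679     2.432   0.05826
  C         -0.9289     2.787     2.787     1.858
  E           3.879     2.955     5.219     1.916
  solve Keq expr → x = 0.9289; check Q = 3469
Then add 0.2107 M of A.
Step 2:
                  X         C         L         A
  I           3.879     2.955     5.219     2.127
  C         0.02982  -0.08946  -0.08946  -0.05964
  E           3.909     2.865     5.129     2.067
  solve Keq expr → x = -0.02982; check Q = 3469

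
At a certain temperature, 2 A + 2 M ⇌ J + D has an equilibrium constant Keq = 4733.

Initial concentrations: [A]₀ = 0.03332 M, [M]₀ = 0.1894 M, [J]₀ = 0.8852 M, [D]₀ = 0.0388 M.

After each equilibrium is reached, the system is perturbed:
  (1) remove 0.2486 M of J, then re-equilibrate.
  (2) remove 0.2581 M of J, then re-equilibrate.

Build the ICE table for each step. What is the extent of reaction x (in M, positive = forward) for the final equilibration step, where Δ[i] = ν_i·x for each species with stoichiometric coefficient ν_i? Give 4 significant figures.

Q₀ = 862.4 vs Keq = 4733 ⇒ Q<K, forward
Step 1:
                  A         M         J         D
  Initial   0.03332    0.1894    0.8852    0.0388
  Change   -0.01615  -0.01615  0.008076  0.008076
  Equil     0.01717    0.1732    0.8933   0.04688
  solve Keq expr → x = 0.008076; check Q = 4733
Then remove 0.2486 M of J.
Step 2:
                  A         M         J         D
  Initial   0.01717    0.1732    0.6447   0.04688
  Change  -0.002209 -0.002209  0.001105  0.001105
  Equil     0.01496     0.171    0.6458   0.04798
  solve Keq expr → x = 0.001105; check Q = 4733
Then remove 0.2581 M of J.
Step 3:
                  A         M         J         D
  Initial   0.01496     0.171    0.3877   0.04798
  Change  -0.002961 -0.002961  0.001481  0.001481
  Equil       0.012    0.1681    0.3892   0.04946
  solve Keq expr → x = 0.001481; check Q = 4733

x = 0.001481 M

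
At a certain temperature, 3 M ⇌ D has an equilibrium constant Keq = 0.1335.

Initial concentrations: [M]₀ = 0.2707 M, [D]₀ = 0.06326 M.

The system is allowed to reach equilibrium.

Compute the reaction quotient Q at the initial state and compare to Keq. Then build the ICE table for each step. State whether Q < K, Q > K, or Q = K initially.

Q₀ = 3.189 vs Keq = 0.1335 ⇒ Q>K, reverse
Step 1:
                  M         D
  I          0.2707   0.06326
  C          0.1582  -0.05273
  E          0.4289   0.01053
  solve Keq expr → x = -0.05273; check Q = 0.1335

Q₀ = 3.189; Q > K (proceeds reverse)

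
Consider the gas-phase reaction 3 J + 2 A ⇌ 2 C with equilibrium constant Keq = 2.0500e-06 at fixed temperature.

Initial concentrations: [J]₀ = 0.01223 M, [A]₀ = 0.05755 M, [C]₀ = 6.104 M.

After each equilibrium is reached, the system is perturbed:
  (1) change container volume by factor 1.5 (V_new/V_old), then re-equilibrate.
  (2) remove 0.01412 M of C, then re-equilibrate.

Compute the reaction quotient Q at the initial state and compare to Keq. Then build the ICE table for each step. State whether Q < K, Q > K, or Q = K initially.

Q₀ = 6.1498e+09 vs Keq = 2.0500e-06 ⇒ Q>K, reverse
Step 1:
                    J           A           C
  Initial     0.01223     0.05755       6.104
  Change        8.821       5.881      -5.881
  Equil         8.833       5.938      0.2232
  solve Keq expr → x = -2.94; check Q = 2.0500e-06
Then change container volume by factor 1.5 (V_new/V_old).
Step 2:
                    J           A           C
  Initial       5.889       3.959      0.1488
  Change      0.09668     0.06446    -0.06446
  Equil         5.986       4.023     0.08436
  solve Keq expr → x = -0.03223; check Q = 2.0500e-06
Then remove 0.01412 M of C.
Step 3:
                    J           A           C
  Initial       5.986       4.023     0.07024
  Change     -0.02012    -0.01342     0.01342
  Equil         5.965        4.01     0.08365
  solve Keq expr → x = 0.006708; check Q = 2.0500e-06

Q₀ = 6.1498e+09; Q > K (proceeds reverse)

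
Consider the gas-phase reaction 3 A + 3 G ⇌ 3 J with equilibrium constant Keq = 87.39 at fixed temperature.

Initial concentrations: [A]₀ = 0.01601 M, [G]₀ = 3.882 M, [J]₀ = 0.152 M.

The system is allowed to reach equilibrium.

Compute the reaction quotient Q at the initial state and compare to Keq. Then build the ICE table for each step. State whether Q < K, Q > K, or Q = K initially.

Q₀ = 14.63; Q < K (proceeds forward)

Q₀ = 14.63 vs Keq = 87.39 ⇒ Q<K, forward
Step 1:
                    A           G           J
  Initial     0.01601       3.882       0.152
  Change    -0.006777   -0.006777    0.006777
  Equil      0.009233       3.875      0.1588
  solve Keq expr → x = 0.002259; check Q = 87.39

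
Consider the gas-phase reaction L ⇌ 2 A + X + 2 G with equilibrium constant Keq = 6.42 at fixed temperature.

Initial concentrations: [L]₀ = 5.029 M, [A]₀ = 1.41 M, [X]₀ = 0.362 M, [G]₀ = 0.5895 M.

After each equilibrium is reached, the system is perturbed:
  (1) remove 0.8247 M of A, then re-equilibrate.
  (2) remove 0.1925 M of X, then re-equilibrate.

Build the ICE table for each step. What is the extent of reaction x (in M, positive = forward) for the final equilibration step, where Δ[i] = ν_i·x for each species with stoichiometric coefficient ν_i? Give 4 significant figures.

Q₀ = 0.04973 vs Keq = 6.42 ⇒ Q<K, forward
Step 1:
                   L          A          X          G
  Initial      5.029       1.41      0.362     0.5895
  Change     -0.6621      1.324     0.6621      1.324
  Equil        4.367      2.734      1.024      1.914
  solve Keq expr → x = 0.6621; check Q = 6.42
Then remove 0.8247 M of A.
Step 2:
                   L          A          X          G
  Initial      4.367      1.909      1.024      1.914
  Change     -0.1422     0.2844     0.1422     0.2844
  Equil        4.225      2.194      1.166      2.198
  solve Keq expr → x = 0.1422; check Q = 6.42
Then remove 0.1925 M of X.
Step 3:
                   L          A          X          G
  Initial      4.225      2.194     0.9738      2.198
  Change    -0.03736    0.07473    0.03736    0.07473
  Equil        4.187      2.269      1.011      2.273
  solve Keq expr → x = 0.03736; check Q = 6.42

x = 0.03736 M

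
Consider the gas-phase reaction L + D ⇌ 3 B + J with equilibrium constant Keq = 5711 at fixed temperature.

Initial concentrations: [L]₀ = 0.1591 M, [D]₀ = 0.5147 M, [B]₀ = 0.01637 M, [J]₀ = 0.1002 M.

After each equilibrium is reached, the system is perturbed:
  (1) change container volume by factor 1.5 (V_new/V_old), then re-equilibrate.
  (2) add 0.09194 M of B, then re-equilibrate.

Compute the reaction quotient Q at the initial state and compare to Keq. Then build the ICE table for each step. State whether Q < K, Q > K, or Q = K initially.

Q₀ = 5.3677e-06 vs Keq = 5711 ⇒ Q<K, forward
Step 1:
                    L           D           B           J
  Initial      0.1591      0.5147     0.01637      0.1002
  Change      -0.1591     -0.1591      0.4773      0.1591
  Equil    1.5356e-05      0.3556      0.4936      0.2593
  solve Keq expr → x = 0.1591; check Q = 5711
Then change container volume by factor 1.5 (V_new/V_old).
Step 2:
                    L           D           B           J
  Initial  1.0237e-05      0.2371      0.3291      0.1729
  Change  -5.6864e-06 -5.6864e-06  1.7059e-05  5.6864e-06
  Equil    4.5508e-06      0.2371      0.3291      0.1729
  solve Keq expr → x = 5.6864e-06; check Q = 5711
Then add 0.09194 M of B.
Step 3:
                    L           D           B           J
  Initial  4.5508e-06      0.2371       0.421      0.1729
  Change   4.9773e-06  4.9773e-06 -1.4932e-05 -4.9773e-06
  Equil    9.5282e-06      0.2371       0.421      0.1729
  solve Keq expr → x = -4.9773e-06; check Q = 5711

Q₀ = 5.3677e-06; Q < K (proceeds forward)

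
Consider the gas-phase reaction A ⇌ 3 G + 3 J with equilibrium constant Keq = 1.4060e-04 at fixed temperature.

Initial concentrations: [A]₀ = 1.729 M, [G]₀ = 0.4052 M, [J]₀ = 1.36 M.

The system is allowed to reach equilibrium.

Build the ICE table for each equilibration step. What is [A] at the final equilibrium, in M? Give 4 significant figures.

Q₀ = 0.09679 vs Keq = 1.4060e-04 ⇒ Q>K, reverse
Step 1:
                    A           G           J
  Initial       1.729      0.4052        1.36
  Change       0.1142     -0.3425     -0.3425
  Equil         1.843     0.06266       1.017
  solve Keq expr → x = -0.1142; check Q = 1.4060e-04

[A]_eq = 1.843 M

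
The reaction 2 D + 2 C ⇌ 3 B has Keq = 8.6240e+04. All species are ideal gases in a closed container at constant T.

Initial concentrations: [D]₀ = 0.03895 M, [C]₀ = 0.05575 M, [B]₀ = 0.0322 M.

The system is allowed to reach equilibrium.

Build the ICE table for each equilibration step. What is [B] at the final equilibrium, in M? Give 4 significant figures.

[B]_eq = 0.08459 M

Q₀ = 7.08 vs Keq = 8.6240e+04 ⇒ Q<K, forward
Step 1:
                  D         C         B
  Initial   0.03895   0.05575    0.0322
  Change   -0.03493  -0.03493   0.05239
  Equil    0.004023   0.02082   0.08459
  solve Keq expr → x = 0.01746; check Q = 8.6240e+04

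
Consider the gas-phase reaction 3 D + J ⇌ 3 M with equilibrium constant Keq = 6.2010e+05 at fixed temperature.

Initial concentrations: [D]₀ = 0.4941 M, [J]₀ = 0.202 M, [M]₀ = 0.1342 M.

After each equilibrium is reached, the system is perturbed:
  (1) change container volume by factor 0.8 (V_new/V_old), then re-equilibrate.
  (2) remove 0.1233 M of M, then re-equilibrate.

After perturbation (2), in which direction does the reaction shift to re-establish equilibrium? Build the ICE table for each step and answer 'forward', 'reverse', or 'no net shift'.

Q₀ = 0.09919 vs Keq = 6.2010e+05 ⇒ Q<K, forward
Step 1:
                   D          J          M
  Initial     0.4941      0.202     0.1342
  Change     -0.4739     -0.158     0.4739
  Equil      0.02019    0.04403     0.6081
  solve Keq expr → x = 0.158; check Q = 6.2010e+05
Then change container volume by factor 0.8 (V_new/V_old).
Step 2:
                   D          J          M
  Initial    0.02524    0.05504     0.7601
  Change   -0.001678 -5.5923e-04   0.001678
  Equil      0.02357    0.05448     0.7618
  solve Keq expr → x = 5.5923e-04; check Q = 6.2010e+05
Then remove 0.1233 M of M.
Step 3:
                   D          J          M
  Initial    0.02357    0.05448     0.6385
  Change   -0.003558  -0.001186   0.003558
  Equil      0.02001    0.05329     0.6421
  solve Keq expr → x = 0.001186; check Q = 6.2010e+05

Direction: forward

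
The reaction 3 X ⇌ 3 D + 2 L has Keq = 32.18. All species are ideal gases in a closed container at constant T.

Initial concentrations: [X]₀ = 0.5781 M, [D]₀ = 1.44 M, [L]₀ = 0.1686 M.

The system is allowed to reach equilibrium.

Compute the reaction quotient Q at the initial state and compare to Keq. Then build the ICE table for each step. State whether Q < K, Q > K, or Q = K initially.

Q₀ = 0.4393 vs Keq = 32.18 ⇒ Q<K, forward
Step 1:
                  X         D         L
  init       0.5781      1.44    0.1686
  Δ         -0.2979    0.2979    0.1986
  eq         0.2802     1.738    0.3672
  solve Keq expr → x = 0.09931; check Q = 32.18

Q₀ = 0.4393; Q < K (proceeds forward)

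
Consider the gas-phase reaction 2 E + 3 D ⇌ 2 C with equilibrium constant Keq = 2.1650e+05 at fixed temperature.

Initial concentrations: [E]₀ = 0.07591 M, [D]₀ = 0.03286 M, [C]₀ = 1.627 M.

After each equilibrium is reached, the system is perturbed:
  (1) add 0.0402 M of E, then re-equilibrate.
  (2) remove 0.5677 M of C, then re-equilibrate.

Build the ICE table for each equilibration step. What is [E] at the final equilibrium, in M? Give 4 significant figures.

Q₀ = 1.2947e+07 vs Keq = 2.1650e+05 ⇒ Q>K, reverse
Step 1:
                    E           D           C
  Initial     0.07591     0.03286       1.627
  Change      0.04118     0.06177    -0.04118
  Equil        0.1171     0.09463       1.586
  solve Keq expr → x = -0.02059; check Q = 2.1650e+05
Then add 0.0402 M of E.
Step 2:
                    E           D           C
  Initial      0.1573     0.09463       1.586
  Change    -0.008991    -0.01349    0.008991
  Equil        0.1483     0.08114       1.595
  solve Keq expr → x = 0.004495; check Q = 2.1650e+05
Then remove 0.5677 M of C.
Step 3:
                    E           D           C
  Initial      0.1483     0.08114       1.027
  Change     -0.01126    -0.01689     0.01126
  Equil         0.137     0.06425       1.038
  solve Keq expr → x = 0.00563; check Q = 2.1650e+05

[E]_eq = 0.137 M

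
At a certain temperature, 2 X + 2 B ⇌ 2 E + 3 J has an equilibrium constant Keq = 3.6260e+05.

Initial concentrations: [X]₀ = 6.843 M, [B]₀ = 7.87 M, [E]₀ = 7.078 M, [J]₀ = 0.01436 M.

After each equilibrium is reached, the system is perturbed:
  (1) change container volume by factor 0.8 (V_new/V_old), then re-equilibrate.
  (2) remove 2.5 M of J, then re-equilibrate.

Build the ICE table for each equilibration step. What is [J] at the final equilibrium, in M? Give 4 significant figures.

Q₀ = 5.1150e-08 vs Keq = 3.6260e+05 ⇒ Q<K, forward
Step 1:
                    X           B           E           J
  Initial       6.843        7.87       7.078     0.01436
  Change       -6.392      -6.392       6.392       9.589
  Equil        0.4505       1.478       13.47       9.603
  solve Keq expr → x = 3.196; check Q = 3.6260e+05
Then change container volume by factor 0.8 (V_new/V_old).
Step 2:
                    X           B           E           J
  Initial      0.5632       1.847       16.84          12
  Change      0.04479     0.04479    -0.04479    -0.06719
  Equil         0.608       1.892       16.79       11.94
  solve Keq expr → x = -0.0224; check Q = 3.6260e+05
Then remove 2.5 M of J.
Step 3:
                    X           B           E           J
  Initial       0.608       1.892       16.79       9.437
  Change      -0.1308     -0.1308      0.1308      0.1962
  Equil        0.4772       1.761       16.92       9.633
  solve Keq expr → x = 0.0654; check Q = 3.6260e+05

[J]_eq = 9.633 M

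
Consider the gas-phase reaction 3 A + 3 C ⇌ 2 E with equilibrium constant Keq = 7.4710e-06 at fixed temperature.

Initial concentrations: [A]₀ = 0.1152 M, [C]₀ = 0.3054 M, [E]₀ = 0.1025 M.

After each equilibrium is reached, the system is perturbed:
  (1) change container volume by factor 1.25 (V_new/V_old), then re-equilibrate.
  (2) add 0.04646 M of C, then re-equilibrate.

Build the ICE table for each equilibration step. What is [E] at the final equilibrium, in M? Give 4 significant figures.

[E]_eq = 7.2525e-05 M

Q₀ = 241.3 vs Keq = 7.4710e-06 ⇒ Q>K, reverse
Step 1:
                    A           C           E
  Initial      0.1152      0.3054      0.1025
  Change       0.1536      0.1536     -0.1024
  Equil        0.2688       0.459  1.1843e-04
  solve Keq expr → x = -0.05119; check Q = 7.4710e-06
Then change container volume by factor 1.25 (V_new/V_old).
Step 2:
                    A           C           E
  Initial       0.215      0.3672  9.4741e-05
  Change   5.1108e-05  5.1108e-05 -3.4072e-05
  Equil        0.2151      0.3672  6.0668e-05
  solve Keq expr → x = -1.7036e-05; check Q = 7.4710e-06
Then add 0.04646 M of C.
Step 3:
                    A           C           E
  Initial      0.2151      0.4137  6.0668e-05
  Change  -1.7784e-05 -1.7784e-05  1.1856e-05
  Equil        0.2151      0.4137  7.2525e-05
  solve Keq expr → x = 5.9282e-06; check Q = 7.4710e-06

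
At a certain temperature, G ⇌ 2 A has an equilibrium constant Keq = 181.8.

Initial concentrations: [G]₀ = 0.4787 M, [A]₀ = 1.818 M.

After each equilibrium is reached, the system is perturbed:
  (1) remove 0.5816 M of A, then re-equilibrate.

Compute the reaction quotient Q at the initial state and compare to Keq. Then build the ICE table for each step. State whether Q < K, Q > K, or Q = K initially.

Q₀ = 6.904; Q < K (proceeds forward)

Q₀ = 6.904 vs Keq = 181.8 ⇒ Q<K, forward
Step 1:
                    G           A
  init         0.4787       1.818
  Δ           -0.4387      0.8775
  eq          0.03996       2.695
  solve Keq expr → x = 0.4387; check Q = 181.8
Then remove 0.5816 M of A.
Step 2:
                    G           A
  init        0.03996       2.114
  Δ           -0.0147     0.02939
  eq          0.02527       2.143
  solve Keq expr → x = 0.0147; check Q = 181.8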